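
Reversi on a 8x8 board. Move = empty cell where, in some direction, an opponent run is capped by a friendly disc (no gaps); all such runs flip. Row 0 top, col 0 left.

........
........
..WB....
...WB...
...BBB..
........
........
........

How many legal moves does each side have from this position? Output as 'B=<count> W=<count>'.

-- B to move --
(1,1): flips 2 -> legal
(1,2): no bracket -> illegal
(1,3): no bracket -> illegal
(2,1): flips 1 -> legal
(2,4): no bracket -> illegal
(3,1): no bracket -> illegal
(3,2): flips 1 -> legal
(4,2): no bracket -> illegal
B mobility = 3
-- W to move --
(1,2): no bracket -> illegal
(1,3): flips 1 -> legal
(1,4): no bracket -> illegal
(2,4): flips 1 -> legal
(2,5): no bracket -> illegal
(3,2): no bracket -> illegal
(3,5): flips 1 -> legal
(3,6): no bracket -> illegal
(4,2): no bracket -> illegal
(4,6): no bracket -> illegal
(5,2): no bracket -> illegal
(5,3): flips 1 -> legal
(5,4): no bracket -> illegal
(5,5): flips 1 -> legal
(5,6): no bracket -> illegal
W mobility = 5

Answer: B=3 W=5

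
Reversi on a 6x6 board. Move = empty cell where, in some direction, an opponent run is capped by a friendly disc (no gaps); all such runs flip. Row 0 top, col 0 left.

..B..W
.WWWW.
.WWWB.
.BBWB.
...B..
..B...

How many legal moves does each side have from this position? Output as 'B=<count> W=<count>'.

-- B to move --
(0,0): no bracket -> illegal
(0,1): flips 4 -> legal
(0,3): flips 3 -> legal
(0,4): flips 3 -> legal
(1,0): flips 1 -> legal
(1,5): no bracket -> illegal
(2,0): flips 4 -> legal
(2,5): no bracket -> illegal
(3,0): no bracket -> illegal
(4,2): flips 1 -> legal
(4,4): no bracket -> illegal
B mobility = 6
-- W to move --
(0,1): no bracket -> illegal
(0,3): no bracket -> illegal
(1,5): flips 1 -> legal
(2,0): no bracket -> illegal
(2,5): flips 1 -> legal
(3,0): flips 2 -> legal
(3,5): flips 2 -> legal
(4,0): flips 1 -> legal
(4,1): flips 2 -> legal
(4,2): flips 1 -> legal
(4,4): flips 2 -> legal
(4,5): flips 1 -> legal
(5,1): no bracket -> illegal
(5,3): flips 1 -> legal
(5,4): flips 2 -> legal
W mobility = 11

Answer: B=6 W=11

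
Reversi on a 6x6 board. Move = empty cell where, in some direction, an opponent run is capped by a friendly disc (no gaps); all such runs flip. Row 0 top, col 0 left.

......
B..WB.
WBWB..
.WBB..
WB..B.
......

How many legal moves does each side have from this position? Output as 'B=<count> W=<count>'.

-- B to move --
(0,2): no bracket -> illegal
(0,3): flips 1 -> legal
(0,4): no bracket -> illegal
(1,1): flips 1 -> legal
(1,2): flips 2 -> legal
(2,4): no bracket -> illegal
(3,0): flips 2 -> legal
(4,2): no bracket -> illegal
(5,0): no bracket -> illegal
(5,1): no bracket -> illegal
B mobility = 4
-- W to move --
(0,0): flips 1 -> legal
(0,1): no bracket -> illegal
(0,3): no bracket -> illegal
(0,4): no bracket -> illegal
(0,5): no bracket -> illegal
(1,1): flips 1 -> legal
(1,2): no bracket -> illegal
(1,5): flips 1 -> legal
(2,4): flips 1 -> legal
(2,5): no bracket -> illegal
(3,0): no bracket -> illegal
(3,4): flips 2 -> legal
(3,5): no bracket -> illegal
(4,2): flips 2 -> legal
(4,3): flips 2 -> legal
(4,5): no bracket -> illegal
(5,0): no bracket -> illegal
(5,1): flips 1 -> legal
(5,2): no bracket -> illegal
(5,3): no bracket -> illegal
(5,4): no bracket -> illegal
(5,5): flips 2 -> legal
W mobility = 9

Answer: B=4 W=9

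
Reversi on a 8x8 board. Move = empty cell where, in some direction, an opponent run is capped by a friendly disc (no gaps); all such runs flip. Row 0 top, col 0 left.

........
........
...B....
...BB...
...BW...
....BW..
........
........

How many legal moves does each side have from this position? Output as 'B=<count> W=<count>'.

-- B to move --
(3,5): no bracket -> illegal
(4,5): flips 1 -> legal
(4,6): no bracket -> illegal
(5,3): no bracket -> illegal
(5,6): flips 1 -> legal
(6,4): no bracket -> illegal
(6,5): no bracket -> illegal
(6,6): flips 2 -> legal
B mobility = 3
-- W to move --
(1,2): no bracket -> illegal
(1,3): no bracket -> illegal
(1,4): no bracket -> illegal
(2,2): flips 1 -> legal
(2,4): flips 1 -> legal
(2,5): no bracket -> illegal
(3,2): no bracket -> illegal
(3,5): no bracket -> illegal
(4,2): flips 1 -> legal
(4,5): no bracket -> illegal
(5,2): no bracket -> illegal
(5,3): flips 1 -> legal
(6,3): no bracket -> illegal
(6,4): flips 1 -> legal
(6,5): no bracket -> illegal
W mobility = 5

Answer: B=3 W=5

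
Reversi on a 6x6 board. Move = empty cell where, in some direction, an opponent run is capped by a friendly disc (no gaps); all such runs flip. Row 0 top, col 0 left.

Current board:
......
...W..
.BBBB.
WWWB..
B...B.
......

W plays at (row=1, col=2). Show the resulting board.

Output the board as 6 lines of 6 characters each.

Answer: ......
..WW..
.WWBB.
WWWB..
B...B.
......

Derivation:
Place W at (1,2); scan 8 dirs for brackets.
Dir NW: first cell '.' (not opp) -> no flip
Dir N: first cell '.' (not opp) -> no flip
Dir NE: first cell '.' (not opp) -> no flip
Dir W: first cell '.' (not opp) -> no flip
Dir E: first cell 'W' (not opp) -> no flip
Dir SW: opp run (2,1) capped by W -> flip
Dir S: opp run (2,2) capped by W -> flip
Dir SE: opp run (2,3), next='.' -> no flip
All flips: (2,1) (2,2)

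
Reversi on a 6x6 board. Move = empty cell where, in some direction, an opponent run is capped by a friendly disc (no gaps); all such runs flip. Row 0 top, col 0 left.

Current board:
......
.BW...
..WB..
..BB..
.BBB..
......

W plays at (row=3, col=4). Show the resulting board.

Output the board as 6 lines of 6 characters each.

Answer: ......
.BW...
..WW..
..BBW.
.BBB..
......

Derivation:
Place W at (3,4); scan 8 dirs for brackets.
Dir NW: opp run (2,3) capped by W -> flip
Dir N: first cell '.' (not opp) -> no flip
Dir NE: first cell '.' (not opp) -> no flip
Dir W: opp run (3,3) (3,2), next='.' -> no flip
Dir E: first cell '.' (not opp) -> no flip
Dir SW: opp run (4,3), next='.' -> no flip
Dir S: first cell '.' (not opp) -> no flip
Dir SE: first cell '.' (not opp) -> no flip
All flips: (2,3)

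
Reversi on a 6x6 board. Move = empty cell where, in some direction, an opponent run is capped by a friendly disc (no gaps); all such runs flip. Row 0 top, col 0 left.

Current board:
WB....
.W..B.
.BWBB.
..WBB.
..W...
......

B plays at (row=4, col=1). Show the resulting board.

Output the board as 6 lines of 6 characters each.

Answer: WB....
.W..B.
.BWBB.
..BBB.
.BW...
......

Derivation:
Place B at (4,1); scan 8 dirs for brackets.
Dir NW: first cell '.' (not opp) -> no flip
Dir N: first cell '.' (not opp) -> no flip
Dir NE: opp run (3,2) capped by B -> flip
Dir W: first cell '.' (not opp) -> no flip
Dir E: opp run (4,2), next='.' -> no flip
Dir SW: first cell '.' (not opp) -> no flip
Dir S: first cell '.' (not opp) -> no flip
Dir SE: first cell '.' (not opp) -> no flip
All flips: (3,2)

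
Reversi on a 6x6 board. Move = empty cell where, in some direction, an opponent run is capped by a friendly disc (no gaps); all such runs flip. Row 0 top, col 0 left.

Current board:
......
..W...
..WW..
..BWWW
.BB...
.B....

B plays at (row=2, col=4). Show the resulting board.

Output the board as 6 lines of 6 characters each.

Answer: ......
..W...
..WWB.
..BBWW
.BB...
.B....

Derivation:
Place B at (2,4); scan 8 dirs for brackets.
Dir NW: first cell '.' (not opp) -> no flip
Dir N: first cell '.' (not opp) -> no flip
Dir NE: first cell '.' (not opp) -> no flip
Dir W: opp run (2,3) (2,2), next='.' -> no flip
Dir E: first cell '.' (not opp) -> no flip
Dir SW: opp run (3,3) capped by B -> flip
Dir S: opp run (3,4), next='.' -> no flip
Dir SE: opp run (3,5), next=edge -> no flip
All flips: (3,3)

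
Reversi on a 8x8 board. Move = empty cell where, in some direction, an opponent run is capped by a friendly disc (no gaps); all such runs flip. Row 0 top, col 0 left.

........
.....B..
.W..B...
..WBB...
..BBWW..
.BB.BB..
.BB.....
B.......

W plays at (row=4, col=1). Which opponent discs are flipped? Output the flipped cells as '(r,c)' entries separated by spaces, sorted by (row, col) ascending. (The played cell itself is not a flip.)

Dir NW: first cell '.' (not opp) -> no flip
Dir N: first cell '.' (not opp) -> no flip
Dir NE: first cell 'W' (not opp) -> no flip
Dir W: first cell '.' (not opp) -> no flip
Dir E: opp run (4,2) (4,3) capped by W -> flip
Dir SW: first cell '.' (not opp) -> no flip
Dir S: opp run (5,1) (6,1), next='.' -> no flip
Dir SE: opp run (5,2), next='.' -> no flip

Answer: (4,2) (4,3)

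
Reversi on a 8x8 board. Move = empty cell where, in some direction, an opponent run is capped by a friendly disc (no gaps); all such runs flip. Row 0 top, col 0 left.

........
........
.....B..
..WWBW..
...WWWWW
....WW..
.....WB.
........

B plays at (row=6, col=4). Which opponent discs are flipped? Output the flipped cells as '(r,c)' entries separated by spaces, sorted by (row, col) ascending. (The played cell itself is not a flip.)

Answer: (4,4) (5,4) (6,5)

Derivation:
Dir NW: first cell '.' (not opp) -> no flip
Dir N: opp run (5,4) (4,4) capped by B -> flip
Dir NE: opp run (5,5) (4,6), next='.' -> no flip
Dir W: first cell '.' (not opp) -> no flip
Dir E: opp run (6,5) capped by B -> flip
Dir SW: first cell '.' (not opp) -> no flip
Dir S: first cell '.' (not opp) -> no flip
Dir SE: first cell '.' (not opp) -> no flip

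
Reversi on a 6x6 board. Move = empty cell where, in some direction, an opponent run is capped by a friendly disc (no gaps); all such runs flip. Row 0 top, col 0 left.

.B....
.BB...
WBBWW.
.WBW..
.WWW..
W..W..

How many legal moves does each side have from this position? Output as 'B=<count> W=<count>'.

Answer: B=9 W=4

Derivation:
-- B to move --
(1,0): no bracket -> illegal
(1,3): no bracket -> illegal
(1,4): flips 1 -> legal
(1,5): no bracket -> illegal
(2,5): flips 2 -> legal
(3,0): flips 1 -> legal
(3,4): flips 2 -> legal
(3,5): no bracket -> illegal
(4,0): flips 1 -> legal
(4,4): flips 1 -> legal
(5,1): flips 2 -> legal
(5,2): flips 1 -> legal
(5,4): flips 1 -> legal
B mobility = 9
-- W to move --
(0,0): flips 2 -> legal
(0,2): flips 4 -> legal
(0,3): no bracket -> illegal
(1,0): flips 2 -> legal
(1,3): flips 1 -> legal
(3,0): no bracket -> illegal
W mobility = 4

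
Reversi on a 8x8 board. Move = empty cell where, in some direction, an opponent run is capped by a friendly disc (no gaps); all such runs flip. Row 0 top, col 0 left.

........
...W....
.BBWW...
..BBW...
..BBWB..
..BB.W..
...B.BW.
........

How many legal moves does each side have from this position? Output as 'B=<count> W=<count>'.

-- B to move --
(0,2): no bracket -> illegal
(0,3): flips 2 -> legal
(0,4): flips 1 -> legal
(1,2): flips 2 -> legal
(1,4): flips 1 -> legal
(1,5): flips 1 -> legal
(2,5): flips 3 -> legal
(3,5): flips 2 -> legal
(4,6): no bracket -> illegal
(5,4): no bracket -> illegal
(5,6): no bracket -> illegal
(5,7): no bracket -> illegal
(6,4): no bracket -> illegal
(6,7): flips 1 -> legal
(7,5): no bracket -> illegal
(7,6): no bracket -> illegal
(7,7): flips 3 -> legal
B mobility = 9
-- W to move --
(1,0): no bracket -> illegal
(1,1): flips 2 -> legal
(1,2): no bracket -> illegal
(2,0): flips 2 -> legal
(3,0): no bracket -> illegal
(3,1): flips 3 -> legal
(3,5): flips 1 -> legal
(3,6): no bracket -> illegal
(4,1): flips 3 -> legal
(4,6): flips 1 -> legal
(5,1): flips 2 -> legal
(5,4): no bracket -> illegal
(5,6): flips 1 -> legal
(6,1): flips 2 -> legal
(6,2): flips 1 -> legal
(6,4): flips 1 -> legal
(7,2): no bracket -> illegal
(7,3): flips 4 -> legal
(7,4): no bracket -> illegal
(7,5): flips 1 -> legal
(7,6): no bracket -> illegal
W mobility = 13

Answer: B=9 W=13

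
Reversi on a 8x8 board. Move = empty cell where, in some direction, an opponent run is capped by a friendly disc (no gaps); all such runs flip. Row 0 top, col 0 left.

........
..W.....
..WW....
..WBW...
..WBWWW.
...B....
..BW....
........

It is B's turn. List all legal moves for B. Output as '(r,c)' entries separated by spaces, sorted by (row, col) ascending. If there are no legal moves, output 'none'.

(0,1): no bracket -> illegal
(0,2): no bracket -> illegal
(0,3): no bracket -> illegal
(1,1): flips 1 -> legal
(1,3): flips 1 -> legal
(1,4): no bracket -> illegal
(2,1): flips 1 -> legal
(2,4): no bracket -> illegal
(2,5): flips 1 -> legal
(3,1): flips 2 -> legal
(3,5): flips 2 -> legal
(3,6): no bracket -> illegal
(3,7): no bracket -> illegal
(4,1): flips 1 -> legal
(4,7): flips 3 -> legal
(5,1): flips 1 -> legal
(5,2): no bracket -> illegal
(5,4): no bracket -> illegal
(5,5): flips 1 -> legal
(5,6): no bracket -> illegal
(5,7): no bracket -> illegal
(6,4): flips 1 -> legal
(7,2): no bracket -> illegal
(7,3): flips 1 -> legal
(7,4): no bracket -> illegal

Answer: (1,1) (1,3) (2,1) (2,5) (3,1) (3,5) (4,1) (4,7) (5,1) (5,5) (6,4) (7,3)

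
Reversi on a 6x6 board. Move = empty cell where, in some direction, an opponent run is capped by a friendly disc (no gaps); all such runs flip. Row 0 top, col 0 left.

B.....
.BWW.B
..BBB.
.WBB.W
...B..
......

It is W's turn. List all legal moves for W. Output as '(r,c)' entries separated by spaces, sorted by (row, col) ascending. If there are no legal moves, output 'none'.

Answer: (1,0) (3,4) (4,2) (5,3)

Derivation:
(0,1): no bracket -> illegal
(0,2): no bracket -> illegal
(0,4): no bracket -> illegal
(0,5): no bracket -> illegal
(1,0): flips 1 -> legal
(1,4): no bracket -> illegal
(2,0): no bracket -> illegal
(2,1): no bracket -> illegal
(2,5): no bracket -> illegal
(3,4): flips 3 -> legal
(4,1): no bracket -> illegal
(4,2): flips 2 -> legal
(4,4): no bracket -> illegal
(5,2): no bracket -> illegal
(5,3): flips 3 -> legal
(5,4): no bracket -> illegal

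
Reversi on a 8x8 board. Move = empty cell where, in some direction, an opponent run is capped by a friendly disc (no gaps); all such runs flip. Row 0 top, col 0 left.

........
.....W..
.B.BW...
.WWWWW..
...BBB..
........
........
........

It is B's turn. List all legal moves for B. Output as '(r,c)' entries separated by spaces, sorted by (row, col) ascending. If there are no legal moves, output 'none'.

(0,4): no bracket -> illegal
(0,5): no bracket -> illegal
(0,6): no bracket -> illegal
(1,3): no bracket -> illegal
(1,4): flips 2 -> legal
(1,6): no bracket -> illegal
(2,0): no bracket -> illegal
(2,2): flips 1 -> legal
(2,5): flips 3 -> legal
(2,6): flips 1 -> legal
(3,0): no bracket -> illegal
(3,6): no bracket -> illegal
(4,0): no bracket -> illegal
(4,1): flips 2 -> legal
(4,2): no bracket -> illegal
(4,6): no bracket -> illegal

Answer: (1,4) (2,2) (2,5) (2,6) (4,1)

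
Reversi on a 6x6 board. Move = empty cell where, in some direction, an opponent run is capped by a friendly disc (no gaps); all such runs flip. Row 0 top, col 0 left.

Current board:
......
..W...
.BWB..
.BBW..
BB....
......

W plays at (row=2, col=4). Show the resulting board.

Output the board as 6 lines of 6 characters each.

Answer: ......
..W...
.BWWW.
.BBW..
BB....
......

Derivation:
Place W at (2,4); scan 8 dirs for brackets.
Dir NW: first cell '.' (not opp) -> no flip
Dir N: first cell '.' (not opp) -> no flip
Dir NE: first cell '.' (not opp) -> no flip
Dir W: opp run (2,3) capped by W -> flip
Dir E: first cell '.' (not opp) -> no flip
Dir SW: first cell 'W' (not opp) -> no flip
Dir S: first cell '.' (not opp) -> no flip
Dir SE: first cell '.' (not opp) -> no flip
All flips: (2,3)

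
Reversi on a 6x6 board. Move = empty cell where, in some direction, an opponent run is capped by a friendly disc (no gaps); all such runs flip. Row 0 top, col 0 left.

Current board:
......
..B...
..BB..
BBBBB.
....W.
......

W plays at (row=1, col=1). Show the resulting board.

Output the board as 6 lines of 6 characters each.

Answer: ......
.WB...
..WB..
BBBWB.
....W.
......

Derivation:
Place W at (1,1); scan 8 dirs for brackets.
Dir NW: first cell '.' (not opp) -> no flip
Dir N: first cell '.' (not opp) -> no flip
Dir NE: first cell '.' (not opp) -> no flip
Dir W: first cell '.' (not opp) -> no flip
Dir E: opp run (1,2), next='.' -> no flip
Dir SW: first cell '.' (not opp) -> no flip
Dir S: first cell '.' (not opp) -> no flip
Dir SE: opp run (2,2) (3,3) capped by W -> flip
All flips: (2,2) (3,3)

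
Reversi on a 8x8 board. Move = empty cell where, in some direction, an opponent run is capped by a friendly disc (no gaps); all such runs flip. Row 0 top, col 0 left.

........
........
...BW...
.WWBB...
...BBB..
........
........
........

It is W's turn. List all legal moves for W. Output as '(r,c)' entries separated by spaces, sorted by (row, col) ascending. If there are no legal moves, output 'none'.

(1,2): no bracket -> illegal
(1,3): no bracket -> illegal
(1,4): flips 1 -> legal
(2,2): flips 1 -> legal
(2,5): no bracket -> illegal
(3,5): flips 2 -> legal
(3,6): no bracket -> illegal
(4,2): flips 1 -> legal
(4,6): no bracket -> illegal
(5,2): no bracket -> illegal
(5,3): no bracket -> illegal
(5,4): flips 3 -> legal
(5,5): no bracket -> illegal
(5,6): no bracket -> illegal

Answer: (1,4) (2,2) (3,5) (4,2) (5,4)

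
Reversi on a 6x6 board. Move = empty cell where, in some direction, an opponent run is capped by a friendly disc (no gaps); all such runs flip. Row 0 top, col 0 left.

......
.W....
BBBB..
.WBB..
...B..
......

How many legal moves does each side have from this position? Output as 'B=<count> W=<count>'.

Answer: B=7 W=3

Derivation:
-- B to move --
(0,0): flips 1 -> legal
(0,1): flips 1 -> legal
(0,2): flips 1 -> legal
(1,0): no bracket -> illegal
(1,2): no bracket -> illegal
(3,0): flips 1 -> legal
(4,0): flips 1 -> legal
(4,1): flips 1 -> legal
(4,2): flips 1 -> legal
B mobility = 7
-- W to move --
(1,0): no bracket -> illegal
(1,2): no bracket -> illegal
(1,3): flips 1 -> legal
(1,4): no bracket -> illegal
(2,4): no bracket -> illegal
(3,0): no bracket -> illegal
(3,4): flips 2 -> legal
(4,1): no bracket -> illegal
(4,2): no bracket -> illegal
(4,4): flips 2 -> legal
(5,2): no bracket -> illegal
(5,3): no bracket -> illegal
(5,4): no bracket -> illegal
W mobility = 3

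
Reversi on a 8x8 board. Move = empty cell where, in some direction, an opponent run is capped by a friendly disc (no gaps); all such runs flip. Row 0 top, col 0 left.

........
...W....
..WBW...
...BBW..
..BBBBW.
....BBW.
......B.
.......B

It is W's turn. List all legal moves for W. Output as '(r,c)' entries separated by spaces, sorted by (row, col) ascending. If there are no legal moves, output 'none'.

(1,2): flips 3 -> legal
(1,4): no bracket -> illegal
(2,5): no bracket -> illegal
(3,1): no bracket -> illegal
(3,2): flips 2 -> legal
(3,6): no bracket -> illegal
(4,1): flips 4 -> legal
(5,1): flips 2 -> legal
(5,2): no bracket -> illegal
(5,3): flips 6 -> legal
(5,7): no bracket -> illegal
(6,3): no bracket -> illegal
(6,4): flips 4 -> legal
(6,5): flips 2 -> legal
(6,7): no bracket -> illegal
(7,5): no bracket -> illegal
(7,6): flips 1 -> legal

Answer: (1,2) (3,2) (4,1) (5,1) (5,3) (6,4) (6,5) (7,6)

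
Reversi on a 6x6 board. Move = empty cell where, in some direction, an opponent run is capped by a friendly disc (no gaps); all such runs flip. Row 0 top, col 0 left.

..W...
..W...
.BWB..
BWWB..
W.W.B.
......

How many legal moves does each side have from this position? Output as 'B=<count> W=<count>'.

Answer: B=7 W=7

Derivation:
-- B to move --
(0,1): flips 1 -> legal
(0,3): flips 1 -> legal
(1,1): flips 1 -> legal
(1,3): no bracket -> illegal
(2,0): no bracket -> illegal
(4,1): flips 2 -> legal
(4,3): flips 1 -> legal
(5,0): flips 1 -> legal
(5,1): flips 1 -> legal
(5,2): no bracket -> illegal
(5,3): no bracket -> illegal
B mobility = 7
-- W to move --
(1,0): flips 1 -> legal
(1,1): flips 1 -> legal
(1,3): no bracket -> illegal
(1,4): flips 1 -> legal
(2,0): flips 2 -> legal
(2,4): flips 2 -> legal
(3,4): flips 2 -> legal
(3,5): no bracket -> illegal
(4,1): no bracket -> illegal
(4,3): no bracket -> illegal
(4,5): no bracket -> illegal
(5,3): no bracket -> illegal
(5,4): no bracket -> illegal
(5,5): flips 2 -> legal
W mobility = 7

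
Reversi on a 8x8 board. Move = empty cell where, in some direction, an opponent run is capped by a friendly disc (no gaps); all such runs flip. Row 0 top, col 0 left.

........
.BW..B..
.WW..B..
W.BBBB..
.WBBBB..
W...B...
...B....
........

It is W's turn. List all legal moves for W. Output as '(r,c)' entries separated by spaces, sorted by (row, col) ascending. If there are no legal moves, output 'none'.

(0,0): flips 1 -> legal
(0,1): flips 1 -> legal
(0,2): no bracket -> illegal
(0,4): no bracket -> illegal
(0,5): no bracket -> illegal
(0,6): no bracket -> illegal
(1,0): flips 1 -> legal
(1,4): no bracket -> illegal
(1,6): no bracket -> illegal
(2,0): no bracket -> illegal
(2,3): flips 1 -> legal
(2,4): no bracket -> illegal
(2,6): no bracket -> illegal
(3,1): no bracket -> illegal
(3,6): no bracket -> illegal
(4,6): flips 4 -> legal
(5,1): no bracket -> illegal
(5,2): flips 2 -> legal
(5,3): no bracket -> illegal
(5,5): flips 2 -> legal
(5,6): no bracket -> illegal
(6,2): no bracket -> illegal
(6,4): no bracket -> illegal
(6,5): flips 3 -> legal
(7,2): no bracket -> illegal
(7,3): no bracket -> illegal
(7,4): no bracket -> illegal

Answer: (0,0) (0,1) (1,0) (2,3) (4,6) (5,2) (5,5) (6,5)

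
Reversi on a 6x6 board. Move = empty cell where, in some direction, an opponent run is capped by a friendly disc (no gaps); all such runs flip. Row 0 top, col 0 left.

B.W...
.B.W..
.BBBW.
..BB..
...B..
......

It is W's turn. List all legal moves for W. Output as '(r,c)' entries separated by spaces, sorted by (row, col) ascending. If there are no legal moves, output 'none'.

(0,1): no bracket -> illegal
(1,0): no bracket -> illegal
(1,2): no bracket -> illegal
(1,4): no bracket -> illegal
(2,0): flips 4 -> legal
(3,0): no bracket -> illegal
(3,1): flips 1 -> legal
(3,4): no bracket -> illegal
(4,1): no bracket -> illegal
(4,2): flips 1 -> legal
(4,4): no bracket -> illegal
(5,2): no bracket -> illegal
(5,3): flips 3 -> legal
(5,4): no bracket -> illegal

Answer: (2,0) (3,1) (4,2) (5,3)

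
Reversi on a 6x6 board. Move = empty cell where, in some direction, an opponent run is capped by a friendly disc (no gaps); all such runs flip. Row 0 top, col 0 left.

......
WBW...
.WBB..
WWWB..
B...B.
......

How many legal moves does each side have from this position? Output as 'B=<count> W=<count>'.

-- B to move --
(0,0): no bracket -> illegal
(0,1): flips 1 -> legal
(0,2): flips 1 -> legal
(0,3): no bracket -> illegal
(1,3): flips 1 -> legal
(2,0): flips 2 -> legal
(4,1): flips 3 -> legal
(4,2): flips 1 -> legal
(4,3): no bracket -> illegal
B mobility = 6
-- W to move --
(0,0): no bracket -> illegal
(0,1): flips 1 -> legal
(0,2): no bracket -> illegal
(1,3): flips 1 -> legal
(1,4): flips 1 -> legal
(2,0): no bracket -> illegal
(2,4): flips 2 -> legal
(3,4): flips 2 -> legal
(3,5): no bracket -> illegal
(4,1): no bracket -> illegal
(4,2): no bracket -> illegal
(4,3): no bracket -> illegal
(4,5): no bracket -> illegal
(5,0): flips 1 -> legal
(5,1): no bracket -> illegal
(5,3): no bracket -> illegal
(5,4): no bracket -> illegal
(5,5): no bracket -> illegal
W mobility = 6

Answer: B=6 W=6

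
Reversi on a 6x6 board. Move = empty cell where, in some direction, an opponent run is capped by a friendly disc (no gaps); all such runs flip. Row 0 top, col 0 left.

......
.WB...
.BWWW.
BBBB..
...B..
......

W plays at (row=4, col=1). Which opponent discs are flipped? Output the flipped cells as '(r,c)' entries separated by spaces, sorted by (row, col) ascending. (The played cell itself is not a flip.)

Answer: (2,1) (3,1) (3,2)

Derivation:
Dir NW: opp run (3,0), next=edge -> no flip
Dir N: opp run (3,1) (2,1) capped by W -> flip
Dir NE: opp run (3,2) capped by W -> flip
Dir W: first cell '.' (not opp) -> no flip
Dir E: first cell '.' (not opp) -> no flip
Dir SW: first cell '.' (not opp) -> no flip
Dir S: first cell '.' (not opp) -> no flip
Dir SE: first cell '.' (not opp) -> no flip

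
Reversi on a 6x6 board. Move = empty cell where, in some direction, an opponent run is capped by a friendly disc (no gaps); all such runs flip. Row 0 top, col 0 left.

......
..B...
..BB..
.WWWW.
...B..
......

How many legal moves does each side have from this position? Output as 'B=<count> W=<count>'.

Answer: B=7 W=8

Derivation:
-- B to move --
(2,0): no bracket -> illegal
(2,1): flips 1 -> legal
(2,4): no bracket -> illegal
(2,5): flips 1 -> legal
(3,0): no bracket -> illegal
(3,5): no bracket -> illegal
(4,0): flips 1 -> legal
(4,1): flips 1 -> legal
(4,2): flips 1 -> legal
(4,4): flips 1 -> legal
(4,5): flips 1 -> legal
B mobility = 7
-- W to move --
(0,1): flips 2 -> legal
(0,2): flips 2 -> legal
(0,3): no bracket -> illegal
(1,1): flips 1 -> legal
(1,3): flips 2 -> legal
(1,4): flips 1 -> legal
(2,1): no bracket -> illegal
(2,4): no bracket -> illegal
(4,2): no bracket -> illegal
(4,4): no bracket -> illegal
(5,2): flips 1 -> legal
(5,3): flips 1 -> legal
(5,4): flips 1 -> legal
W mobility = 8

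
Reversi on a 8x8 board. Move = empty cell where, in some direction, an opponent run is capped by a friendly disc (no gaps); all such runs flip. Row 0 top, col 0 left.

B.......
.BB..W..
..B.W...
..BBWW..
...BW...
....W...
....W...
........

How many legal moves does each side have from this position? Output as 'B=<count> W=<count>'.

-- B to move --
(0,4): no bracket -> illegal
(0,5): no bracket -> illegal
(0,6): flips 2 -> legal
(1,3): no bracket -> illegal
(1,4): no bracket -> illegal
(1,6): no bracket -> illegal
(2,3): no bracket -> illegal
(2,5): flips 1 -> legal
(2,6): no bracket -> illegal
(3,6): flips 2 -> legal
(4,5): flips 1 -> legal
(4,6): no bracket -> illegal
(5,3): no bracket -> illegal
(5,5): flips 1 -> legal
(6,3): no bracket -> illegal
(6,5): flips 1 -> legal
(7,3): no bracket -> illegal
(7,4): no bracket -> illegal
(7,5): no bracket -> illegal
B mobility = 6
-- W to move --
(0,1): no bracket -> illegal
(0,2): no bracket -> illegal
(0,3): no bracket -> illegal
(1,0): no bracket -> illegal
(1,3): no bracket -> illegal
(2,0): no bracket -> illegal
(2,1): flips 2 -> legal
(2,3): no bracket -> illegal
(3,1): flips 2 -> legal
(4,1): no bracket -> illegal
(4,2): flips 2 -> legal
(5,2): flips 1 -> legal
(5,3): no bracket -> illegal
W mobility = 4

Answer: B=6 W=4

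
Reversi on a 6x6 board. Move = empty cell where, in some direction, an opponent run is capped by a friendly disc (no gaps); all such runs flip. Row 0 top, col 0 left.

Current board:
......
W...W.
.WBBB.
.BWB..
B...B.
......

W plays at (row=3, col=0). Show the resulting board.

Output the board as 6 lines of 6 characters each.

Place W at (3,0); scan 8 dirs for brackets.
Dir NW: edge -> no flip
Dir N: first cell '.' (not opp) -> no flip
Dir NE: first cell 'W' (not opp) -> no flip
Dir W: edge -> no flip
Dir E: opp run (3,1) capped by W -> flip
Dir SW: edge -> no flip
Dir S: opp run (4,0), next='.' -> no flip
Dir SE: first cell '.' (not opp) -> no flip
All flips: (3,1)

Answer: ......
W...W.
.WBBB.
WWWB..
B...B.
......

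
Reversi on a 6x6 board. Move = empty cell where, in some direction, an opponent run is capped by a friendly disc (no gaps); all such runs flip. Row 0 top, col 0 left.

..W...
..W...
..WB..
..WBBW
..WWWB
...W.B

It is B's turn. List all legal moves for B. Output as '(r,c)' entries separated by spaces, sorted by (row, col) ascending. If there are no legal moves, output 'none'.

(0,1): flips 1 -> legal
(0,3): no bracket -> illegal
(1,1): flips 1 -> legal
(1,3): no bracket -> illegal
(2,1): flips 1 -> legal
(2,4): no bracket -> illegal
(2,5): flips 1 -> legal
(3,1): flips 1 -> legal
(4,1): flips 4 -> legal
(5,1): flips 1 -> legal
(5,2): flips 1 -> legal
(5,4): flips 1 -> legal

Answer: (0,1) (1,1) (2,1) (2,5) (3,1) (4,1) (5,1) (5,2) (5,4)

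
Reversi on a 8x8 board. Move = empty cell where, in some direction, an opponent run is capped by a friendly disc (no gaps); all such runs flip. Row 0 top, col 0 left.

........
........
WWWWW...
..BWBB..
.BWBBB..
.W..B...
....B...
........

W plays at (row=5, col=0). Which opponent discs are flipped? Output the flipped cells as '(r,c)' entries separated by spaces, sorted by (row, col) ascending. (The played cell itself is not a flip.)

Dir NW: edge -> no flip
Dir N: first cell '.' (not opp) -> no flip
Dir NE: opp run (4,1) (3,2) capped by W -> flip
Dir W: edge -> no flip
Dir E: first cell 'W' (not opp) -> no flip
Dir SW: edge -> no flip
Dir S: first cell '.' (not opp) -> no flip
Dir SE: first cell '.' (not opp) -> no flip

Answer: (3,2) (4,1)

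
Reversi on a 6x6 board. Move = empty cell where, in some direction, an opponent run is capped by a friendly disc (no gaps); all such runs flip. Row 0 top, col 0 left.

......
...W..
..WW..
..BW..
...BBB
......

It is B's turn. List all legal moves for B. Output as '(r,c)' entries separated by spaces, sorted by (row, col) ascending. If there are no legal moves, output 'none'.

(0,2): no bracket -> illegal
(0,3): flips 3 -> legal
(0,4): no bracket -> illegal
(1,1): flips 2 -> legal
(1,2): flips 1 -> legal
(1,4): flips 1 -> legal
(2,1): no bracket -> illegal
(2,4): no bracket -> illegal
(3,1): no bracket -> illegal
(3,4): flips 1 -> legal
(4,2): no bracket -> illegal

Answer: (0,3) (1,1) (1,2) (1,4) (3,4)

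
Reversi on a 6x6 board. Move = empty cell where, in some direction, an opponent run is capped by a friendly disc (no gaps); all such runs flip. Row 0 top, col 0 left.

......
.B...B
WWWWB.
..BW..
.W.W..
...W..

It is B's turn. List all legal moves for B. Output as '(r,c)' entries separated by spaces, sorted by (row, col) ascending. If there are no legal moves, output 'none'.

Answer: (1,0) (1,2) (1,4) (3,1) (3,4) (4,2) (4,4) (5,0) (5,4)

Derivation:
(1,0): flips 1 -> legal
(1,2): flips 1 -> legal
(1,3): no bracket -> illegal
(1,4): flips 1 -> legal
(3,0): no bracket -> illegal
(3,1): flips 1 -> legal
(3,4): flips 1 -> legal
(4,0): no bracket -> illegal
(4,2): flips 1 -> legal
(4,4): flips 2 -> legal
(5,0): flips 1 -> legal
(5,1): no bracket -> illegal
(5,2): no bracket -> illegal
(5,4): flips 1 -> legal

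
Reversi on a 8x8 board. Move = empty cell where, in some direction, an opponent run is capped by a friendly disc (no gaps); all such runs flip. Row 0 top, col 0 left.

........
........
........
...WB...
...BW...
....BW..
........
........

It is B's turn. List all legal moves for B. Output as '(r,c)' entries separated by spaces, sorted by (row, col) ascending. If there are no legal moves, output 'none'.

Answer: (2,3) (3,2) (4,5) (5,6)

Derivation:
(2,2): no bracket -> illegal
(2,3): flips 1 -> legal
(2,4): no bracket -> illegal
(3,2): flips 1 -> legal
(3,5): no bracket -> illegal
(4,2): no bracket -> illegal
(4,5): flips 1 -> legal
(4,6): no bracket -> illegal
(5,3): no bracket -> illegal
(5,6): flips 1 -> legal
(6,4): no bracket -> illegal
(6,5): no bracket -> illegal
(6,6): no bracket -> illegal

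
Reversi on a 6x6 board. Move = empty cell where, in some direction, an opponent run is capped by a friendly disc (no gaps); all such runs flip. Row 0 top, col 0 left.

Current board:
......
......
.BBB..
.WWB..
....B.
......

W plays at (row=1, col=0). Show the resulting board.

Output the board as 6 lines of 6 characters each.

Answer: ......
W.....
.WBB..
.WWB..
....B.
......

Derivation:
Place W at (1,0); scan 8 dirs for brackets.
Dir NW: edge -> no flip
Dir N: first cell '.' (not opp) -> no flip
Dir NE: first cell '.' (not opp) -> no flip
Dir W: edge -> no flip
Dir E: first cell '.' (not opp) -> no flip
Dir SW: edge -> no flip
Dir S: first cell '.' (not opp) -> no flip
Dir SE: opp run (2,1) capped by W -> flip
All flips: (2,1)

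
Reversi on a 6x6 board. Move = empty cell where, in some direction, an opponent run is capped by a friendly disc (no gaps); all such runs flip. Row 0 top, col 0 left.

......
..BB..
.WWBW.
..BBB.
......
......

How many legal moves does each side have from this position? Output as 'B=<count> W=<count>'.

Answer: B=9 W=6

Derivation:
-- B to move --
(1,0): flips 1 -> legal
(1,1): flips 1 -> legal
(1,4): flips 1 -> legal
(1,5): flips 1 -> legal
(2,0): flips 2 -> legal
(2,5): flips 1 -> legal
(3,0): flips 1 -> legal
(3,1): flips 1 -> legal
(3,5): flips 1 -> legal
B mobility = 9
-- W to move --
(0,1): no bracket -> illegal
(0,2): flips 2 -> legal
(0,3): flips 1 -> legal
(0,4): flips 1 -> legal
(1,1): no bracket -> illegal
(1,4): no bracket -> illegal
(2,5): no bracket -> illegal
(3,1): no bracket -> illegal
(3,5): no bracket -> illegal
(4,1): no bracket -> illegal
(4,2): flips 2 -> legal
(4,3): flips 1 -> legal
(4,4): flips 2 -> legal
(4,5): no bracket -> illegal
W mobility = 6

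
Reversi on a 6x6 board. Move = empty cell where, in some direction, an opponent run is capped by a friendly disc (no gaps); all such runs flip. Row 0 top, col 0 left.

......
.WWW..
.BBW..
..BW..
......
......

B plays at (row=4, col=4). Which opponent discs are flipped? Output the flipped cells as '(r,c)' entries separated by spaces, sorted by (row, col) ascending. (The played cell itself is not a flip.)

Answer: (3,3)

Derivation:
Dir NW: opp run (3,3) capped by B -> flip
Dir N: first cell '.' (not opp) -> no flip
Dir NE: first cell '.' (not opp) -> no flip
Dir W: first cell '.' (not opp) -> no flip
Dir E: first cell '.' (not opp) -> no flip
Dir SW: first cell '.' (not opp) -> no flip
Dir S: first cell '.' (not opp) -> no flip
Dir SE: first cell '.' (not opp) -> no flip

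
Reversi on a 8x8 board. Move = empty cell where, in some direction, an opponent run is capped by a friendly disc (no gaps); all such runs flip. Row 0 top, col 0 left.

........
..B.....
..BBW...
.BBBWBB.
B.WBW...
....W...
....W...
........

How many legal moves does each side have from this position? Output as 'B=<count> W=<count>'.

-- B to move --
(1,3): flips 1 -> legal
(1,4): no bracket -> illegal
(1,5): flips 1 -> legal
(2,5): flips 2 -> legal
(4,1): flips 1 -> legal
(4,5): flips 2 -> legal
(5,1): flips 1 -> legal
(5,2): flips 1 -> legal
(5,3): flips 2 -> legal
(5,5): flips 1 -> legal
(6,3): no bracket -> illegal
(6,5): flips 1 -> legal
(7,3): no bracket -> illegal
(7,4): no bracket -> illegal
(7,5): no bracket -> illegal
B mobility = 10
-- W to move --
(0,1): flips 2 -> legal
(0,2): flips 3 -> legal
(0,3): no bracket -> illegal
(1,1): flips 2 -> legal
(1,3): no bracket -> illegal
(1,4): no bracket -> illegal
(2,0): flips 1 -> legal
(2,1): flips 4 -> legal
(2,5): no bracket -> illegal
(2,6): flips 1 -> legal
(2,7): no bracket -> illegal
(3,0): flips 3 -> legal
(3,7): flips 2 -> legal
(4,1): no bracket -> illegal
(4,5): no bracket -> illegal
(4,6): flips 1 -> legal
(4,7): no bracket -> illegal
(5,0): no bracket -> illegal
(5,1): no bracket -> illegal
(5,2): flips 1 -> legal
(5,3): no bracket -> illegal
W mobility = 10

Answer: B=10 W=10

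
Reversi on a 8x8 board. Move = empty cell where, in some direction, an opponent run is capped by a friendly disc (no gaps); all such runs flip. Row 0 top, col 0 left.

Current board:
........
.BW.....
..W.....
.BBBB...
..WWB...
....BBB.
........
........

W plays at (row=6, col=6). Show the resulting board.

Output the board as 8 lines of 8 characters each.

Place W at (6,6); scan 8 dirs for brackets.
Dir NW: opp run (5,5) (4,4) (3,3) capped by W -> flip
Dir N: opp run (5,6), next='.' -> no flip
Dir NE: first cell '.' (not opp) -> no flip
Dir W: first cell '.' (not opp) -> no flip
Dir E: first cell '.' (not opp) -> no flip
Dir SW: first cell '.' (not opp) -> no flip
Dir S: first cell '.' (not opp) -> no flip
Dir SE: first cell '.' (not opp) -> no flip
All flips: (3,3) (4,4) (5,5)

Answer: ........
.BW.....
..W.....
.BBWB...
..WWW...
....BWB.
......W.
........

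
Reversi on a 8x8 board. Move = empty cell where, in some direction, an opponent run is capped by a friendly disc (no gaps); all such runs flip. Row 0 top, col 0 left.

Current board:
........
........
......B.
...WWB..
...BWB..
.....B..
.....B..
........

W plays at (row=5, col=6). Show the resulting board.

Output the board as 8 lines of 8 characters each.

Place W at (5,6); scan 8 dirs for brackets.
Dir NW: opp run (4,5) capped by W -> flip
Dir N: first cell '.' (not opp) -> no flip
Dir NE: first cell '.' (not opp) -> no flip
Dir W: opp run (5,5), next='.' -> no flip
Dir E: first cell '.' (not opp) -> no flip
Dir SW: opp run (6,5), next='.' -> no flip
Dir S: first cell '.' (not opp) -> no flip
Dir SE: first cell '.' (not opp) -> no flip
All flips: (4,5)

Answer: ........
........
......B.
...WWB..
...BWW..
.....BW.
.....B..
........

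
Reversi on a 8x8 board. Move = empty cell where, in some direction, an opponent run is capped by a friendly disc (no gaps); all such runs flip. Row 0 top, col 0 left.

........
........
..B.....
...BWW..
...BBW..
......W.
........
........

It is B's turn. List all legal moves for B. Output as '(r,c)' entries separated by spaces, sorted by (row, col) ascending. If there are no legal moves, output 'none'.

(2,3): no bracket -> illegal
(2,4): flips 1 -> legal
(2,5): flips 1 -> legal
(2,6): flips 1 -> legal
(3,6): flips 2 -> legal
(4,6): flips 1 -> legal
(4,7): no bracket -> illegal
(5,4): no bracket -> illegal
(5,5): no bracket -> illegal
(5,7): no bracket -> illegal
(6,5): no bracket -> illegal
(6,6): no bracket -> illegal
(6,7): no bracket -> illegal

Answer: (2,4) (2,5) (2,6) (3,6) (4,6)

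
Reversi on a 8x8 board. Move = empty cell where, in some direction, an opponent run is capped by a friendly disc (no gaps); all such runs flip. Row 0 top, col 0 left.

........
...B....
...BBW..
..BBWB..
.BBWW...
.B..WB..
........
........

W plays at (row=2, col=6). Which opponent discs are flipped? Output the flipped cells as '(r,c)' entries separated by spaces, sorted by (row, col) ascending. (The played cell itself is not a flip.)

Dir NW: first cell '.' (not opp) -> no flip
Dir N: first cell '.' (not opp) -> no flip
Dir NE: first cell '.' (not opp) -> no flip
Dir W: first cell 'W' (not opp) -> no flip
Dir E: first cell '.' (not opp) -> no flip
Dir SW: opp run (3,5) capped by W -> flip
Dir S: first cell '.' (not opp) -> no flip
Dir SE: first cell '.' (not opp) -> no flip

Answer: (3,5)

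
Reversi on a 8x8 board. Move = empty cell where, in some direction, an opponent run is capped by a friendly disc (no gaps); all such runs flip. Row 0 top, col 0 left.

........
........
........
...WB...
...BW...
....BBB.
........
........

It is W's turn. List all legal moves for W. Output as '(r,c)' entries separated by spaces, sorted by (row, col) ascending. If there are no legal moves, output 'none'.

(2,3): no bracket -> illegal
(2,4): flips 1 -> legal
(2,5): no bracket -> illegal
(3,2): no bracket -> illegal
(3,5): flips 1 -> legal
(4,2): flips 1 -> legal
(4,5): no bracket -> illegal
(4,6): no bracket -> illegal
(4,7): no bracket -> illegal
(5,2): no bracket -> illegal
(5,3): flips 1 -> legal
(5,7): no bracket -> illegal
(6,3): no bracket -> illegal
(6,4): flips 1 -> legal
(6,5): no bracket -> illegal
(6,6): flips 1 -> legal
(6,7): no bracket -> illegal

Answer: (2,4) (3,5) (4,2) (5,3) (6,4) (6,6)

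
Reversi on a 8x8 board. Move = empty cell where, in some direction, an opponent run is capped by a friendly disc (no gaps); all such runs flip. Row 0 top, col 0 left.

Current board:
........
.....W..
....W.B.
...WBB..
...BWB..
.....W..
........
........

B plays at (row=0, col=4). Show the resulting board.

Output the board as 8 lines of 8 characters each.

Answer: ....B...
.....B..
....W.B.
...WBB..
...BWB..
.....W..
........
........

Derivation:
Place B at (0,4); scan 8 dirs for brackets.
Dir NW: edge -> no flip
Dir N: edge -> no flip
Dir NE: edge -> no flip
Dir W: first cell '.' (not opp) -> no flip
Dir E: first cell '.' (not opp) -> no flip
Dir SW: first cell '.' (not opp) -> no flip
Dir S: first cell '.' (not opp) -> no flip
Dir SE: opp run (1,5) capped by B -> flip
All flips: (1,5)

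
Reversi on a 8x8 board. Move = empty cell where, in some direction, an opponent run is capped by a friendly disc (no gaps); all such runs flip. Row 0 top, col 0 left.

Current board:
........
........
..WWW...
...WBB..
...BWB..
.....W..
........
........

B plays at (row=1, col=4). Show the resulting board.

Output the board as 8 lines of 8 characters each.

Place B at (1,4); scan 8 dirs for brackets.
Dir NW: first cell '.' (not opp) -> no flip
Dir N: first cell '.' (not opp) -> no flip
Dir NE: first cell '.' (not opp) -> no flip
Dir W: first cell '.' (not opp) -> no flip
Dir E: first cell '.' (not opp) -> no flip
Dir SW: opp run (2,3), next='.' -> no flip
Dir S: opp run (2,4) capped by B -> flip
Dir SE: first cell '.' (not opp) -> no flip
All flips: (2,4)

Answer: ........
....B...
..WWB...
...WBB..
...BWB..
.....W..
........
........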